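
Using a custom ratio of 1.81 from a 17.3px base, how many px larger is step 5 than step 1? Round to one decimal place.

Step 1: 17.3 × 1.81 = 31.313px
Step 5: 17.3 × 1.81⁵ = 336.077px
Difference: 336.077 − 31.313 = 304.764px

304.8px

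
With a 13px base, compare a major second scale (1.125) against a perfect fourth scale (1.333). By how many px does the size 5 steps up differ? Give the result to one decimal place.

31.3px

Major second: 13.0 × 1.125⁵ = 23.426px
Perfect fourth: 13.0 × 1.333⁵ = 54.713px
Difference: 54.713 − 23.426 = 31.287px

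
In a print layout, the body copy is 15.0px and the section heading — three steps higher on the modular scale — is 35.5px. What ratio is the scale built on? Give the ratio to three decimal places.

The ratio satisfies 15.0 × r³ = 35.5, so r = (35.5 / 15.0)^(1/3).
r = 2.3667^(1/3) ≈ 1.3326

1.333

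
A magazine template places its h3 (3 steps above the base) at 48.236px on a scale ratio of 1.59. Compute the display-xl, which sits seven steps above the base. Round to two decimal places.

Moving from step +3 to step +7 is 4 steps up, so multiply by r⁴.
48.236 × 1.59⁴ = 48.236 × 6.39129 ≈ 308.290

308.29px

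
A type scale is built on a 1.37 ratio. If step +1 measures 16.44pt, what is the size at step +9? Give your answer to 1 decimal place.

204.0pt

Moving from step +1 to step +9 is 8 steps up, so multiply by r⁸.
16.44 × 1.37⁸ = 16.44 × 12.40979 ≈ 204.017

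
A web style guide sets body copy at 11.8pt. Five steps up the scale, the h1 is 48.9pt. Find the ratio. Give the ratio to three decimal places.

r⁵ = 48.9 / 11.8, so r = (48.9/11.8)^(1/5).
r = 4.1441^(1/5) ≈ 1.3289

1.329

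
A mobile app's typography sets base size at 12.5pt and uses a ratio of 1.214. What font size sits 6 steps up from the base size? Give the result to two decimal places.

40.01pt

Every step multiplies by the scale ratio.
12.5 × 1.214⁶ = 12.5 × 3.20119 ≈ 40.01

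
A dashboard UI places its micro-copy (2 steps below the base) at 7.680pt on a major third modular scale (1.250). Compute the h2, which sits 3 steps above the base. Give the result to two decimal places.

7.680 × 1.250⁵ = 7.680 × 3.05176 ≈ 23.438

23.44pt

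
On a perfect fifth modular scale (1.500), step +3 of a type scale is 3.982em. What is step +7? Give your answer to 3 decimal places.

20.159em

3.982 × 1.500⁴ = 3.982 × 5.06250 ≈ 20.159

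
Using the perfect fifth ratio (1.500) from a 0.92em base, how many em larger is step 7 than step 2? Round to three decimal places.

Step 2: 0.92 × 1.500² = 2.07000em
Step 7: 0.92 × 1.500⁷ = 15.71906em
Difference: 15.71906 − 2.07000 = 13.64906em

13.649em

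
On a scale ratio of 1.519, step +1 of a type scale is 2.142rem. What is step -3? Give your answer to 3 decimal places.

Moving from step +1 to step -3 is 4 steps down, so divide by r⁴.
2.142 ÷ 1.519⁴ = 2.142 ÷ 5.32391 ≈ 0.402

0.402rem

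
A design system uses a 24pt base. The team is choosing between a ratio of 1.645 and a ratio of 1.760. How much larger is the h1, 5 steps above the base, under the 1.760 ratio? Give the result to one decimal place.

116.2pt

At 1.645: 24.0 × 1.645⁵ = 289.095pt
At 1.760: 24.0 × 1.760⁵ = 405.298pt
Difference: 405.298 − 289.095 = 116.203pt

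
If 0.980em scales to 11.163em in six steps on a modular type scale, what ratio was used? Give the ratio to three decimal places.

1.500

r⁶ = 11.163 / 0.980, so r = (11.163/0.980)^(1/6).
r = 11.3908^(1/6) ≈ 1.5000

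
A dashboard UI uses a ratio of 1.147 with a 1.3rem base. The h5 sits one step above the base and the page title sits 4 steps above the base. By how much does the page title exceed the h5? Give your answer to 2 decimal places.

0.76rem

Step 1: 1.3 × 1.147 = 1.4911rem
Step 4: 1.3 × 1.147⁴ = 2.2501rem
Difference: 2.2501 − 1.4911 = 0.7590rem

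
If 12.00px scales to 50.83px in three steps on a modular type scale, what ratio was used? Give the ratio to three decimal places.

r³ = 50.83 / 12.00, so r = (50.83/12.00)^(1/3).
r = 4.2358^(1/3) ≈ 1.6180

1.618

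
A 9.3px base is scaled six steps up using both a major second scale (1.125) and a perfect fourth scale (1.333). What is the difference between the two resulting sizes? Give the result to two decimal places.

Major second: 9.3 × 1.125⁶ = 18.8538px
Perfect fourth: 9.3 × 1.333⁶ = 52.1752px
Difference: 52.1752 − 18.8538 = 33.3214px

33.32px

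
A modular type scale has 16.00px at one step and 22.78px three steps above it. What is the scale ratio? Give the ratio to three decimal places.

The ratio satisfies 16.00 × r³ = 22.78, so r = (22.78 / 16.00)^(1/3).
r = 1.4238^(1/3) ≈ 1.1250

1.125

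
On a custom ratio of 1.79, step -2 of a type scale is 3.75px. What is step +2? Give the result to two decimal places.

38.50px

3.75 × 1.79⁴ = 3.75 × 10.26626 ≈ 38.498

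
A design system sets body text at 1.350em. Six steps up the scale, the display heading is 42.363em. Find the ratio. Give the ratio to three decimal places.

1.776

r⁶ = 42.363 / 1.350, so r = (42.363/1.350)^(1/6).
r = 31.3800^(1/6) ≈ 1.7760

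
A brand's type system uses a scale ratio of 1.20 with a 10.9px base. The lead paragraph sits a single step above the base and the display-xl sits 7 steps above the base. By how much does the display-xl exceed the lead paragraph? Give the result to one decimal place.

26.0px

Step 1: 10.9 × 1.20 = 13.080px
Step 7: 10.9 × 1.20⁷ = 39.057px
Difference: 39.057 − 13.080 = 25.977px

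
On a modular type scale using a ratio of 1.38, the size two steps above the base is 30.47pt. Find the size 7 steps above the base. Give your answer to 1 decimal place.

152.5pt

30.47 × 1.38⁵ = 30.47 × 5.00490 ≈ 152.499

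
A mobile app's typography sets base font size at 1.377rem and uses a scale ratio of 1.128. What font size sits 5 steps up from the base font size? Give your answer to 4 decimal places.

2.5147rem

1.377 × 1.128⁵ = 1.377 × 1.82619 ≈ 2.5147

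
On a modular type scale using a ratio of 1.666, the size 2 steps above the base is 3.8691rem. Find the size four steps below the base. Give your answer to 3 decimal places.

3.8691 ÷ 1.666⁶ = 3.8691 ÷ 21.38208 ≈ 0.181

0.181rem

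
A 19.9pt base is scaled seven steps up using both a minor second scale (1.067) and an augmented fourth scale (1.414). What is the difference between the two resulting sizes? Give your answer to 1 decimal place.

193.6pt

Minor second: 19.9 × 1.067⁷ = 31.333pt
Augmented fourth: 19.9 × 1.414⁷ = 224.905pt
Difference: 224.905 − 31.333 = 193.572pt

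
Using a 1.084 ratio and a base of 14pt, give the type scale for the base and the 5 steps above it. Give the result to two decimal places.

Step 0: 14pt
Step 1: 14.0 × 1.084 = 15.18
Step 2: 14.0 × 1.084² = 16.45
Step 3: 14.0 × 1.084³ = 17.83
Step 4: 14.0 × 1.084⁴ = 19.33
Step 5: 14.0 × 1.084⁵ = 20.95

14.00pt, 15.18pt, 16.45pt, 17.83pt, 19.33pt, 20.95pt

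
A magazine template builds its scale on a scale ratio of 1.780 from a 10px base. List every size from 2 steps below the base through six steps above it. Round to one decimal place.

3.2px, 5.6px, 10.0px, 17.8px, 31.7px, 56.4px, 100.4px, 178.7px, 318.1px

Step -2: 10.0 ÷ 1.780² = 3.2
Step -1: 10.0 ÷ 1.780 = 5.6
Step 0: 10px
Step 1: 10.0 × 1.780 = 17.8
Step 2: 10.0 × 1.780² = 31.7
Step 3: 10.0 × 1.780³ = 56.4
Step 4: 10.0 × 1.780⁴ = 100.4
Step 5: 10.0 × 1.780⁵ = 178.7
Step 6: 10.0 × 1.780⁶ = 318.1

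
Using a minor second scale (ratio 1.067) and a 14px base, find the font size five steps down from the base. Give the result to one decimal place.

10.1px

14.0 ÷ 1.067⁵ = 14.0 ÷ 1.38300 ≈ 10.12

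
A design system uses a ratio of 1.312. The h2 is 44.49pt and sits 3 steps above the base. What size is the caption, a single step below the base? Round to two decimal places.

The gap is -1 − (3) = -4 steps, so the factor is 1.312^-4.
44.49 ÷ 1.312⁴ = 44.49 ÷ 2.96303 ≈ 15.015

15.02pt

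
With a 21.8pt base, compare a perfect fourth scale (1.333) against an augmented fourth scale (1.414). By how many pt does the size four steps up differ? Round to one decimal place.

18.3pt

Perfect fourth: 21.8 × 1.333⁴ = 68.830pt
Augmented fourth: 21.8 × 1.414⁴ = 87.147pt
Difference: 87.147 − 68.830 = 18.317pt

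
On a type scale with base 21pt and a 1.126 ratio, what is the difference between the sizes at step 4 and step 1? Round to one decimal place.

Step 1: 21.0 × 1.126 = 23.646pt
Step 4: 21.0 × 1.126⁴ = 33.758pt
Difference: 33.758 − 23.646 = 10.112pt

10.1pt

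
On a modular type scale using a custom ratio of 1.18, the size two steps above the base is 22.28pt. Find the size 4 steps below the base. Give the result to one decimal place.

8.3pt

22.28 ÷ 1.18⁶ = 22.28 ÷ 2.69955 ≈ 8.253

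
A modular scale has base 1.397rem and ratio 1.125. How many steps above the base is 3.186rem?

7

1.125ⁿ = 3.186 / 1.397 = 2.2806
n = ln(2.2806) / ln(1.125) = 0.8244 / 0.1178 ≈ 7.00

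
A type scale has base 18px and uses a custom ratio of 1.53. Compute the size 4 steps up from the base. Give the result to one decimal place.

98.6px

Every step multiplies by the scale ratio.
18.0 × 1.53⁴ = 18.0 × 5.47981 ≈ 98.64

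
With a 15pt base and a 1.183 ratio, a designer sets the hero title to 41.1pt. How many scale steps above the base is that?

1.183ⁿ = 41.1 / 15 = 2.7400
n = ln(2.7400) / ln(1.183) = 1.0080 / 0.1681 ≈ 6.00

6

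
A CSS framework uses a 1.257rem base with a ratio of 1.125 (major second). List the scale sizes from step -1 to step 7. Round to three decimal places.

Step -1: 1.257 ÷ 1.125 = 1.117
Step 0: 1.257rem
Step 1: 1.257 × 1.125 = 1.414
Step 2: 1.257 × 1.125² = 1.591
Step 3: 1.257 × 1.125³ = 1.790
Step 4: 1.257 × 1.125⁴ = 2.013
Step 5: 1.257 × 1.125⁵ = 2.265
Step 6: 1.257 × 1.125⁶ = 2.548
Step 7: 1.257 × 1.125⁷ = 2.867

1.117rem, 1.257rem, 1.414rem, 1.591rem, 1.790rem, 2.013rem, 2.265rem, 2.548rem, 2.867rem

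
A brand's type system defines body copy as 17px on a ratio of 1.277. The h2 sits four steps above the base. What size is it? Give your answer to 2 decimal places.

17.0 × 1.277⁴ = 17.0 × 2.65928 ≈ 45.21

45.21px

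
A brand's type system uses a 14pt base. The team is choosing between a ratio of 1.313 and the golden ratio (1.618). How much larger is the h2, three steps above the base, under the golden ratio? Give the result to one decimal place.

At 1.313: 14.0 × 1.313³ = 31.690pt
Golden ratio: 14.0 × 1.618³ = 59.301pt
Difference: 59.301 − 31.690 = 27.611pt

27.6pt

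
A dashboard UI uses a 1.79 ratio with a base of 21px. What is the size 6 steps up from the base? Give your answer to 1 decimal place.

690.8px

21.0 × 1.79⁶ = 21.0 × 32.89411 ≈ 690.78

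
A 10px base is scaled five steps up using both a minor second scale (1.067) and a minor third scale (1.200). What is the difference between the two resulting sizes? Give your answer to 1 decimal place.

11.1px

Minor second: 10.0 × 1.067⁵ = 13.830px
Minor third: 10.0 × 1.200⁵ = 24.883px
Difference: 24.883 − 13.830 = 11.053px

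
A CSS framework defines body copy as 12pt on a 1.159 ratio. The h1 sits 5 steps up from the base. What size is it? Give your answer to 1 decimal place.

A modular type scale is a geometric sequence: sizeₙ = base × rⁿ.
12.0 × 1.159⁵ = 12.0 × 2.09130 ≈ 25.10

25.1pt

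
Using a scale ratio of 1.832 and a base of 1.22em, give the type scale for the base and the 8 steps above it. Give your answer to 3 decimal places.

1.220em, 2.235em, 4.095em, 7.501em, 13.742em, 25.176em, 46.122em, 84.496em, 154.797em

Step 0: 1.22em
Step 1: 1.22 × 1.832 = 2.235
Step 2: 1.22 × 1.832² = 4.095
Step 3: 1.22 × 1.832³ = 7.501
Step 4: 1.22 × 1.832⁴ = 13.742
Step 5: 1.22 × 1.832⁵ = 25.176
Step 6: 1.22 × 1.832⁶ = 46.122
Step 7: 1.22 × 1.832⁷ = 84.496
Step 8: 1.22 × 1.832⁸ = 154.797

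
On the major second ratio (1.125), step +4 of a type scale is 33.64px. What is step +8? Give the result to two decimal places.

33.64 × 1.125⁴ = 33.64 × 1.60181 ≈ 53.885

53.88px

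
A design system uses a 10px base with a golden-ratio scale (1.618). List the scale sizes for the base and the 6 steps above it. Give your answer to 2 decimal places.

10.00px, 16.18px, 26.18px, 42.36px, 68.54px, 110.89px, 179.42px

Step 0: 10px
Step 1: 10.0 × 1.618 = 16.18
Step 2: 10.0 × 1.618² = 26.18
Step 3: 10.0 × 1.618³ = 42.36
Step 4: 10.0 × 1.618⁴ = 68.54
Step 5: 10.0 × 1.618⁵ = 110.89
Step 6: 10.0 × 1.618⁶ = 179.42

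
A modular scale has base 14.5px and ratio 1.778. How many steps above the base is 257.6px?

1.778ⁿ = 257.6 / 14.5 = 17.7655
n = ln(17.7655) / ln(1.778) = 2.8773 / 0.5755 ≈ 5.00

5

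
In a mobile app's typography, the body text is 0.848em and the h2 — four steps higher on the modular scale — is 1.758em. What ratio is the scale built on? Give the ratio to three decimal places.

1.200

r⁴ = 1.758 / 0.848, so r = (1.758/0.848)^(1/4).
r = 2.0731^(1/4) ≈ 1.1999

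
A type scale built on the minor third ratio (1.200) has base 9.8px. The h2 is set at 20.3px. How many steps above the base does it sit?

4

1.200ⁿ = 20.3 / 9.8 = 2.0714
n = ln(2.0714) / ln(1.200) = 0.7282 / 0.1823 ≈ 3.99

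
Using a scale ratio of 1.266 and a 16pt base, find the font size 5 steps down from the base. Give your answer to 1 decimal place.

Each step on a modular scale multiplies by the ratio, so the size n steps from the base is base × ratioⁿ.
16.0 ÷ 1.266⁵ = 16.0 ÷ 3.25213 ≈ 4.92

4.9pt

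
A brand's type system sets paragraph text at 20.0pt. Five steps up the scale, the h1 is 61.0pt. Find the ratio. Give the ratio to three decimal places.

The ratio satisfies 20.0 × r⁵ = 61.0, so r = (61.0 / 20.0)^(1/5).
r = 3.0500^(1/5) ≈ 1.2499

1.250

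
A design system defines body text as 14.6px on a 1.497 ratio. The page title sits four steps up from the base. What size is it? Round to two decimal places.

73.32px

Each step on a modular scale multiplies by the ratio, so the size n steps from the base is base × ratioⁿ.
14.6 × 1.497⁴ = 14.6 × 5.02212 ≈ 73.32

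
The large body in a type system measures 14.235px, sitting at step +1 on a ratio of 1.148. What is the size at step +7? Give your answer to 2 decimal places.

The gap is 7 − (1) = 6 steps, so the factor is 1.148^6.
14.235 × 1.148⁶ = 14.235 × 2.28903 ≈ 32.584

32.58px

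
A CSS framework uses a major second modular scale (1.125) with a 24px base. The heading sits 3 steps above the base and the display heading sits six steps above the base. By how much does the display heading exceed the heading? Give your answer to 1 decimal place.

Step 3: 24.0 × 1.125³ = 34.172px
Step 6: 24.0 × 1.125⁶ = 48.655px
Difference: 48.655 − 34.172 = 14.483px

14.5px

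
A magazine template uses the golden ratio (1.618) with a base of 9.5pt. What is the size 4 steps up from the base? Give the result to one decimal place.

9.5 × 1.618⁴ = 9.5 × 6.85353 ≈ 65.11

65.1pt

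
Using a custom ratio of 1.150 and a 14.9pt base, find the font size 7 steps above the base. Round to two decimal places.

39.63pt

Each step on a modular scale multiplies by the ratio, so the size n steps from the base is base × ratioⁿ.
14.9 × 1.150⁷ = 14.9 × 2.66002 ≈ 39.63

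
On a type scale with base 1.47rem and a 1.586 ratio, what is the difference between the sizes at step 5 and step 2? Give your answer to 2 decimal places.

Step 2: 1.47 × 1.586² = 3.6976rem
Step 5: 1.47 × 1.586⁵ = 14.7514rem
Difference: 14.7514 − 3.6976 = 11.0538rem

11.05rem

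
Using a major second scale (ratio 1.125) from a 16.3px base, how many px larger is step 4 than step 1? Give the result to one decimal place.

Step 1: 16.3 × 1.125 = 18.338px
Step 4: 16.3 × 1.125⁴ = 26.109px
Difference: 26.109 − 18.338 = 7.771px

7.8px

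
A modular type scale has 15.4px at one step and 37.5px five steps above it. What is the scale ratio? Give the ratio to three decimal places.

1.195

r⁵ = 37.5 / 15.4, so r = (37.5/15.4)^(1/5).
r = 2.4351^(1/5) ≈ 1.1948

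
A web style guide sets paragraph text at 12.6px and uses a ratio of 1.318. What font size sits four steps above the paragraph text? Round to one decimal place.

38.0px

Every step multiplies by the scale ratio.
12.6 × 1.318⁴ = 12.6 × 3.01760 ≈ 38.02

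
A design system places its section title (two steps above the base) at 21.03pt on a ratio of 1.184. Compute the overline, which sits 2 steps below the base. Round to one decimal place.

10.7pt

The gap is -2 − (2) = -4 steps, so the factor is 1.184^-4.
21.03 ÷ 1.184⁴ = 21.03 ÷ 1.96520 ≈ 10.701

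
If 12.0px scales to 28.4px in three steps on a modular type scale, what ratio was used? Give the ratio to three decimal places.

1.333

The ratio satisfies 12.0 × r³ = 28.4, so r = (28.4 / 12.0)^(1/3).
r = 2.3667^(1/3) ≈ 1.3326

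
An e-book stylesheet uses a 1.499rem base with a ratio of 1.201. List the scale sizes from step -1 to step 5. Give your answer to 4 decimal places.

1.2481rem, 1.4990rem, 1.8003rem, 2.1622rem, 2.5968rem, 3.1187rem, 3.7456rem

Step -1: 1.499 ÷ 1.201 = 1.2481
Step 0: 1.499rem
Step 1: 1.499 × 1.201 = 1.8003
Step 2: 1.499 × 1.201² = 2.1622
Step 3: 1.499 × 1.201³ = 2.5968
Step 4: 1.499 × 1.201⁴ = 3.1187
Step 5: 1.499 × 1.201⁵ = 3.7456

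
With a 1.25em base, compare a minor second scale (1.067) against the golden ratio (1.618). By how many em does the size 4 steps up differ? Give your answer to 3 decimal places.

Minor second: 1.25 × 1.067⁴ = 1.62020em
Golden ratio: 1.25 × 1.618⁴ = 8.56691em
Difference: 8.56691 − 1.62020 = 6.94671em

6.947em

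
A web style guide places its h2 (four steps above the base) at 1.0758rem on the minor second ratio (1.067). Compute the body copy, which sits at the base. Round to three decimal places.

Moving from step +4 to step +0 is 4 steps down, so divide by r⁴.
1.0758 ÷ 1.067⁴ = 1.0758 ÷ 1.29616 ≈ 0.830

0.830rem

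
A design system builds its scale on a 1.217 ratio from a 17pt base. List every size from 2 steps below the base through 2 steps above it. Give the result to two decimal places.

Step -2: 17.0 ÷ 1.217² = 11.48
Step -1: 17.0 ÷ 1.217 = 13.97
Step 0: 17pt
Step 1: 17.0 × 1.217 = 20.69
Step 2: 17.0 × 1.217² = 25.18

11.48pt, 13.97pt, 17.00pt, 20.69pt, 25.18pt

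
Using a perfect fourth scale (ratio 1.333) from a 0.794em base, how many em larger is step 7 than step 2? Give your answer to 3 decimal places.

Step 2: 0.794 × 1.333² = 1.41085em
Step 7: 0.794 × 1.333⁷ = 5.93788em
Difference: 5.93788 − 1.41085 = 4.52703em

4.527em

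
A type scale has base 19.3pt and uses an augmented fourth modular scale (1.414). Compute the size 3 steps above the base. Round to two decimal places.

Every step multiplies by the scale ratio.
19.3 × 1.414³ = 19.3 × 2.82715 ≈ 54.56

54.56pt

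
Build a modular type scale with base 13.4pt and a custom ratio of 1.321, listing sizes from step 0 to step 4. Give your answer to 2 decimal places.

13.40pt, 17.70pt, 23.38pt, 30.89pt, 40.81pt

Step 0: 13.4pt
Step 1: 13.4 × 1.321 = 17.70
Step 2: 13.4 × 1.321² = 23.38
Step 3: 13.4 × 1.321³ = 30.89
Step 4: 13.4 × 1.321⁴ = 40.81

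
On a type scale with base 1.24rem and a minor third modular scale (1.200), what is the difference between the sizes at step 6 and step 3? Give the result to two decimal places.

1.56rem

Step 3: 1.24 × 1.200³ = 2.1427rem
Step 6: 1.24 × 1.200⁶ = 3.7026rem
Difference: 3.7026 − 2.1427 = 1.5599rem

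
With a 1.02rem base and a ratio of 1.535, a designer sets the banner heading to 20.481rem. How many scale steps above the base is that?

1.535ⁿ = 20.481 / 1.02 = 20.0794
n = ln(20.0794) / ln(1.535) = 2.9997 / 0.4285 ≈ 7.00

7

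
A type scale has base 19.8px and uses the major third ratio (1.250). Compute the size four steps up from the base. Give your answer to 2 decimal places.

48.34px

19.8 × 1.250⁴ = 19.8 × 2.44141 ≈ 48.34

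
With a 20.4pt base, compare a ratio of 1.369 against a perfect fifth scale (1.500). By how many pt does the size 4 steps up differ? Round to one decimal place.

31.6pt

At 1.369: 20.4 × 1.369⁴ = 71.655pt
Perfect fifth: 20.4 × 1.500⁴ = 103.275pt
Difference: 103.275 − 71.655 = 31.620pt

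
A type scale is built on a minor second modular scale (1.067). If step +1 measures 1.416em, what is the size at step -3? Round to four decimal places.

1.0925em

1.416 ÷ 1.067⁴ = 1.416 ÷ 1.29616 ≈ 1.0925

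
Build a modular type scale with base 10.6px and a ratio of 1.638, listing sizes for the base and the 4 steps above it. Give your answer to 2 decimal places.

10.60px, 17.36px, 28.44px, 46.59px, 76.31px

Step 0: 10.6px
Step 1: 10.6 × 1.638 = 17.36
Step 2: 10.6 × 1.638² = 28.44
Step 3: 10.6 × 1.638³ = 46.59
Step 4: 10.6 × 1.638⁴ = 76.31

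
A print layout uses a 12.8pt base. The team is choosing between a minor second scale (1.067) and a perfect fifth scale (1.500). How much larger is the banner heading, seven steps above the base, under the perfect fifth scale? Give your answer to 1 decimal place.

Minor second: 12.8 × 1.067⁷ = 20.154pt
Perfect fifth: 12.8 × 1.500⁷ = 218.700pt
Difference: 218.700 − 20.154 = 198.546pt

198.5pt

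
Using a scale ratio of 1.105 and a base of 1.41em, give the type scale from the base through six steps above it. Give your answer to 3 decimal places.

Step 0: 1.41em
Step 1: 1.41 × 1.105 = 1.558
Step 2: 1.41 × 1.105² = 1.722
Step 3: 1.41 × 1.105³ = 1.902
Step 4: 1.41 × 1.105⁴ = 2.102
Step 5: 1.41 × 1.105⁵ = 2.323
Step 6: 1.41 × 1.105⁶ = 2.567

1.410em, 1.558em, 1.722em, 1.902em, 2.102em, 2.323em, 2.567em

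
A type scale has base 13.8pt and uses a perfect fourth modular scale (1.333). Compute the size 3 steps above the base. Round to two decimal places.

32.69pt

Every step multiplies by the scale ratio.
13.8 × 1.333³ = 13.8 × 2.36859 ≈ 32.69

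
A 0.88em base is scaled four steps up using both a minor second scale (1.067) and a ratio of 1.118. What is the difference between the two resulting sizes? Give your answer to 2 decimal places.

Minor second: 0.88 × 1.067⁴ = 1.1406em
At 1.118: 0.88 × 1.118⁴ = 1.3748em
Difference: 1.3748 − 1.1406 = 0.2342em

0.23em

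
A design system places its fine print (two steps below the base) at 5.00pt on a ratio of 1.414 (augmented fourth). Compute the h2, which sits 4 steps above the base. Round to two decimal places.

39.96pt

5.00 × 1.414⁶ = 5.00 × 7.99275 ≈ 39.964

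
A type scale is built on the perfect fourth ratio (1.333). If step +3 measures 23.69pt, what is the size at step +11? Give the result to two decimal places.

23.69 × 1.333⁸ = 23.69 × 9.96876 ≈ 236.160

236.16pt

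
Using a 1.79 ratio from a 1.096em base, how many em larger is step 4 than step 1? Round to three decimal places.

9.290em

Step 1: 1.096 × 1.79 = 1.96184em
Step 4: 1.096 × 1.79⁴ = 11.25182em
Difference: 11.25182 − 1.96184 = 9.28998em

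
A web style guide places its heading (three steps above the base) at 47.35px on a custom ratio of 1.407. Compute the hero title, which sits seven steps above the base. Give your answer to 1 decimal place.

47.35 × 1.407⁴ = 47.35 × 3.91901 ≈ 185.565

185.6px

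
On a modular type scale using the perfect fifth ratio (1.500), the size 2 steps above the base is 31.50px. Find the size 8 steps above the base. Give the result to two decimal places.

358.80px

31.50 × 1.500⁶ = 31.50 × 11.39062 ≈ 358.805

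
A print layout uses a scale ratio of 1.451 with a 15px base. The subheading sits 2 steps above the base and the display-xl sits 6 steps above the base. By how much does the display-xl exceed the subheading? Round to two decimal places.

108.41px

Step 2: 15.0 × 1.451² = 31.5810px
Step 6: 15.0 × 1.451⁶ = 139.9896px
Difference: 139.9896 − 31.5810 = 108.4086px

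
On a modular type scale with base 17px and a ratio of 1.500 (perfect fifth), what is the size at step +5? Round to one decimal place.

A modular type scale is a geometric sequence: sizeₙ = base × rⁿ.
17.0 × 1.500⁵ = 17.0 × 7.59375 ≈ 129.09

129.1px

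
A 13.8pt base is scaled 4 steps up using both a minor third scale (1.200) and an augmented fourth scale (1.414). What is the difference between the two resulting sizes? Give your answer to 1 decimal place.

26.6pt

Minor third: 13.8 × 1.200⁴ = 28.616pt
Augmented fourth: 13.8 × 1.414⁴ = 55.167pt
Difference: 55.167 − 28.616 = 26.551pt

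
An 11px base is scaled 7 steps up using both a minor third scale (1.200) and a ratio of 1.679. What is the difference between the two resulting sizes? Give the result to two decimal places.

374.34px

Minor third: 11.0 × 1.200⁷ = 39.4150px
At 1.679: 11.0 × 1.679⁷ = 413.7591px
Difference: 413.7591 − 39.4150 = 374.3441px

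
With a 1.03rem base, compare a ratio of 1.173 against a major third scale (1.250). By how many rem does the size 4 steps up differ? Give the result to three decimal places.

0.565rem

At 1.173: 1.03 × 1.173⁴ = 1.94998rem
Major third: 1.03 × 1.250⁴ = 2.51465rem
Difference: 2.51465 − 1.94998 = 0.56467rem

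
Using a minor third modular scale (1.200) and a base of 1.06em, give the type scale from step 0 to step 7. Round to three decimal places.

1.060em, 1.272em, 1.526em, 1.832em, 2.198em, 2.638em, 3.165em, 3.798em

Step 0: 1.06em
Step 1: 1.06 × 1.200 = 1.272
Step 2: 1.06 × 1.200² = 1.526
Step 3: 1.06 × 1.200³ = 1.832
Step 4: 1.06 × 1.200⁴ = 2.198
Step 5: 1.06 × 1.200⁵ = 2.638
Step 6: 1.06 × 1.200⁶ = 3.165
Step 7: 1.06 × 1.200⁷ = 3.798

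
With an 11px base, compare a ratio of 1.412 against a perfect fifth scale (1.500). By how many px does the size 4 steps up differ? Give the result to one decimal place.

At 1.412: 11.0 × 1.412⁴ = 43.725px
Perfect fifth: 11.0 × 1.500⁴ = 55.688px
Difference: 55.688 − 43.725 = 11.963px

12.0px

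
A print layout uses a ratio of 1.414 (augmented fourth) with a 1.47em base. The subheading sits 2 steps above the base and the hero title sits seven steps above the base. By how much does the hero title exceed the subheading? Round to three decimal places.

13.674em

Step 2: 1.47 × 1.414² = 2.93911em
Step 7: 1.47 × 1.414⁷ = 16.61358em
Difference: 16.61358 − 2.93911 = 13.67447em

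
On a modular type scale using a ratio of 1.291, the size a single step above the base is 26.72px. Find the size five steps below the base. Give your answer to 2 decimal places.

5.77px

26.72 ÷ 1.291⁶ = 26.72 ÷ 4.62975 ≈ 5.771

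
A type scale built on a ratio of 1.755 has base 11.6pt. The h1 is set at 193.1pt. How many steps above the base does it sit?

5

1.755ⁿ = 193.1 / 11.6 = 16.6466
n = ln(16.6466) / ln(1.755) = 2.8122 / 0.5625 ≈ 5.00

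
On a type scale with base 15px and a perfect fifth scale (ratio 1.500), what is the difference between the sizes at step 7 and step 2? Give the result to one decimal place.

Step 2: 15.0 × 1.500² = 33.750px
Step 7: 15.0 × 1.500⁷ = 256.289px
Difference: 256.289 − 33.750 = 222.539px

222.5px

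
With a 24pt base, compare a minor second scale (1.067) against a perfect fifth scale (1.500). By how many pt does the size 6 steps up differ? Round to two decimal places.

237.96pt

Minor second: 24.0 × 1.067⁶ = 35.4159pt
Perfect fifth: 24.0 × 1.500⁶ = 273.3750pt
Difference: 273.3750 − 35.4159 = 237.9591pt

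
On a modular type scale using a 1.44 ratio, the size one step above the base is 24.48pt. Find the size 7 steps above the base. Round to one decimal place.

218.3pt

Moving from step +1 to step +7 is 6 steps up, so multiply by r⁶.
24.48 × 1.44⁶ = 24.48 × 8.91610 ≈ 218.266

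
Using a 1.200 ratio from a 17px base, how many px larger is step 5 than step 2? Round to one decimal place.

17.8px

Step 2: 17.0 × 1.200² = 24.480px
Step 5: 17.0 × 1.200⁵ = 42.301px
Difference: 42.301 − 24.480 = 17.821px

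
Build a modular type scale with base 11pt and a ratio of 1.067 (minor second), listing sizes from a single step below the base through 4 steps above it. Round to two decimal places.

10.31pt, 11.00pt, 11.74pt, 12.52pt, 13.36pt, 14.26pt

Step -1: 11.0 ÷ 1.067 = 10.31
Step 0: 11pt
Step 1: 11.0 × 1.067 = 11.74
Step 2: 11.0 × 1.067² = 12.52
Step 3: 11.0 × 1.067³ = 13.36
Step 4: 11.0 × 1.067⁴ = 14.26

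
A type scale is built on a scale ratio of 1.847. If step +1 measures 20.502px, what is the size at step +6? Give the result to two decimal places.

20.502 × 1.847⁵ = 20.502 × 21.49485 ≈ 440.687

440.69px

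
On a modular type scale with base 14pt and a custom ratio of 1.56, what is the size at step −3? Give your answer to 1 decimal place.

A modular type scale is a geometric sequence: sizeₙ = base × rⁿ.
14.0 ÷ 1.56³ = 14.0 ÷ 3.79642 ≈ 3.69

3.7pt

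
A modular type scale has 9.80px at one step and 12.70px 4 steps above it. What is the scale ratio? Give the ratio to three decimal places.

1.067

The ratio satisfies 9.80 × r⁴ = 12.70, so r = (12.70 / 9.80)^(1/4).
r = 1.2959^(1/4) ≈ 1.0670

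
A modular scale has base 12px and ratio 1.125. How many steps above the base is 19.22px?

1.125ⁿ = 19.22 / 12 = 1.6017
n = ln(1.6017) / ln(1.125) = 0.4710 / 0.1178 ≈ 4.00

4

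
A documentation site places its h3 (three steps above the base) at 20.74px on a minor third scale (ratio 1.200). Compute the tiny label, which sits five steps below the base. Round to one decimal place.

4.8px

The gap is -5 − (3) = -8 steps, so the factor is 1.200^-8.
20.74 ÷ 1.200⁸ = 20.74 ÷ 4.29982 ≈ 4.823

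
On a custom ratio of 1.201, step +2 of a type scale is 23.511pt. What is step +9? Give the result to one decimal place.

84.7pt

23.511 × 1.201⁷ = 23.511 × 3.60414 ≈ 84.737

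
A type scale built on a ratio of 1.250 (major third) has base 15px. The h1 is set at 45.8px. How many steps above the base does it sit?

1.250ⁿ = 45.8 / 15 = 3.0533
n = ln(3.0533) / ln(1.250) = 1.1162 / 0.2231 ≈ 5.00

5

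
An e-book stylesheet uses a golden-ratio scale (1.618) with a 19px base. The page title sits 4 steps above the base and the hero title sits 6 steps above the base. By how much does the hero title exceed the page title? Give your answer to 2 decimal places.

210.68px

Step 4: 19.0 × 1.618⁴ = 130.2170px
Step 6: 19.0 × 1.618⁶ = 340.8982px
Difference: 340.8982 − 130.2170 = 210.6812px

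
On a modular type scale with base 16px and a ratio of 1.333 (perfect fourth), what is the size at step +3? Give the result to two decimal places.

37.90px

Every step multiplies by the scale ratio.
16.0 × 1.333³ = 16.0 × 2.36859 ≈ 37.90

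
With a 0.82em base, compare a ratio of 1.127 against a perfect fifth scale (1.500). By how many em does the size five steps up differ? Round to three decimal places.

4.736em

At 1.127: 0.82 × 1.127⁵ = 1.49085em
Perfect fifth: 0.82 × 1.500⁵ = 6.22687em
Difference: 6.22687 − 1.49085 = 4.73602em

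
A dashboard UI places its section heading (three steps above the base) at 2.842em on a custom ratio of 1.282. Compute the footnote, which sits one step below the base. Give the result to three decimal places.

1.052em

2.842 ÷ 1.282⁴ = 2.842 ÷ 2.70117 ≈ 1.052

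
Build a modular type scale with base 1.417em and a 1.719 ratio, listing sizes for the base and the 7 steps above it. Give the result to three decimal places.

Step 0: 1.417em
Step 1: 1.417 × 1.719 = 2.436
Step 2: 1.417 × 1.719² = 4.187
Step 3: 1.417 × 1.719³ = 7.198
Step 4: 1.417 × 1.719⁴ = 12.373
Step 5: 1.417 × 1.719⁵ = 21.269
Step 6: 1.417 × 1.719⁶ = 36.562
Step 7: 1.417 × 1.719⁷ = 62.849

1.417em, 2.436em, 4.187em, 7.198em, 12.373em, 21.269em, 36.562em, 62.849em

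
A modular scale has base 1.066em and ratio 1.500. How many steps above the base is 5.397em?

1.500ⁿ = 5.397 / 1.066 = 5.0629
n = ln(5.0629) / ln(1.500) = 1.6219 / 0.4055 ≈ 4.00

4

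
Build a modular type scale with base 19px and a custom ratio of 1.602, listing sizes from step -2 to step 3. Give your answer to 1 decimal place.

Step -2: 19.0 ÷ 1.602² = 7.4
Step -1: 19.0 ÷ 1.602 = 11.9
Step 0: 19px
Step 1: 19.0 × 1.602 = 30.4
Step 2: 19.0 × 1.602² = 48.8
Step 3: 19.0 × 1.602³ = 78.1

7.4px, 11.9px, 19.0px, 30.4px, 48.8px, 78.1px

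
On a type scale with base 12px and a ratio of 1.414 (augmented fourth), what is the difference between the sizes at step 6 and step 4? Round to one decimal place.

Step 4: 12.0 × 1.414⁴ = 47.971px
Step 6: 12.0 × 1.414⁶ = 95.913px
Difference: 95.913 − 47.971 = 47.942px

47.9px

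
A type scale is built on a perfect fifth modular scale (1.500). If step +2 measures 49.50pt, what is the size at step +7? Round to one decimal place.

375.9pt

49.50 × 1.500⁵ = 49.50 × 7.59375 ≈ 375.891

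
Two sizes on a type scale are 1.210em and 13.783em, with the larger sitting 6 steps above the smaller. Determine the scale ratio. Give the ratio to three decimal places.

r⁶ = 13.783 / 1.210, so r = (13.783/1.210)^(1/6).
r = 11.3909^(1/6) ≈ 1.5000

1.500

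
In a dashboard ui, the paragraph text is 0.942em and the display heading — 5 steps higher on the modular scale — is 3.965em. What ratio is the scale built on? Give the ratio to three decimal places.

1.333

The ratio satisfies 0.942 × r⁵ = 3.965, so r = (3.965 / 0.942)^(1/5).
r = 4.2091^(1/5) ≈ 1.3330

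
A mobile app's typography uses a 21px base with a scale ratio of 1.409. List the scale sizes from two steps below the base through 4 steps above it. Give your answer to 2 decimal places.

10.58px, 14.90px, 21.00px, 29.59px, 41.69px, 58.74px, 82.77px

Step -2: 21.0 ÷ 1.409² = 10.58
Step -1: 21.0 ÷ 1.409 = 14.90
Step 0: 21px
Step 1: 21.0 × 1.409 = 29.59
Step 2: 21.0 × 1.409² = 41.69
Step 3: 21.0 × 1.409³ = 58.74
Step 4: 21.0 × 1.409⁴ = 82.77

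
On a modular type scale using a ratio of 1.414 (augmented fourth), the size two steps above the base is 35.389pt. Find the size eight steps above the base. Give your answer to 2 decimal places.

282.86pt

35.389 × 1.414⁶ = 35.389 × 7.99275 ≈ 282.856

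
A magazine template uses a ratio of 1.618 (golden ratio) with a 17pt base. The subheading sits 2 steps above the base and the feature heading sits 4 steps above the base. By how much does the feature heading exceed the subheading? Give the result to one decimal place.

Step 2: 17.0 × 1.618² = 44.505pt
Step 4: 17.0 × 1.618⁴ = 116.510pt
Difference: 116.510 − 44.505 = 72.005pt

72.0pt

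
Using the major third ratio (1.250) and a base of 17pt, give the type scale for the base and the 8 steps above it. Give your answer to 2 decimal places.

Step 0: 17pt
Step 1: 17.0 × 1.250 = 21.25
Step 2: 17.0 × 1.250² = 26.56
Step 3: 17.0 × 1.250³ = 33.20
Step 4: 17.0 × 1.250⁴ = 41.50
Step 5: 17.0 × 1.250⁵ = 51.88
Step 6: 17.0 × 1.250⁶ = 64.85
Step 7: 17.0 × 1.250⁷ = 81.06
Step 8: 17.0 × 1.250⁸ = 101.33

17.00pt, 21.25pt, 26.56pt, 33.20pt, 41.50pt, 51.88pt, 64.85pt, 81.06pt, 101.33pt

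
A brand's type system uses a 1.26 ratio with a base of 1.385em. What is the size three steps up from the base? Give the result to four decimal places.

Each step on a modular scale multiplies by the ratio, so the size n steps from the base is base × ratioⁿ.
1.385 × 1.26³ = 1.385 × 2.00038 ≈ 2.7705

2.7705em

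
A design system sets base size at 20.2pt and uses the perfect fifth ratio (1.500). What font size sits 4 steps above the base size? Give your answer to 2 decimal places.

102.26pt

A modular type scale is a geometric sequence: sizeₙ = base × rⁿ.
20.2 × 1.500⁴ = 20.2 × 5.06250 ≈ 102.26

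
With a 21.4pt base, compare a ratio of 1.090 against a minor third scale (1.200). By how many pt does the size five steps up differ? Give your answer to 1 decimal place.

At 1.090: 21.4 × 1.090⁵ = 32.927pt
Minor third: 21.4 × 1.200⁵ = 53.250pt
Difference: 53.250 − 32.927 = 20.323pt

20.3pt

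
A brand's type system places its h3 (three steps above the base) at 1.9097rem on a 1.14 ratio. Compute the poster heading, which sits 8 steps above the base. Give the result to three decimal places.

1.9097 × 1.14⁵ = 1.9097 × 1.92541 ≈ 3.677

3.677rem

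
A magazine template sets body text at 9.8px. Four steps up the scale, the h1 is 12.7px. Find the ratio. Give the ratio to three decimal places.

1.067

r⁴ = 12.7 / 9.8, so r = (12.7/9.8)^(1/4).
r = 1.2959^(1/4) ≈ 1.0670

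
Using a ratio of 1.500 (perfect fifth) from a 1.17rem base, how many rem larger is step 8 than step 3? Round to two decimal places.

26.04rem

Step 3: 1.17 × 1.500³ = 3.9487rem
Step 8: 1.17 × 1.500⁸ = 29.9858rem
Difference: 29.9858 − 3.9487 = 26.0371rem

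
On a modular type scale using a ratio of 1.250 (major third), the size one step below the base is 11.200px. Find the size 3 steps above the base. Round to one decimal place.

27.3px

Moving from step -1 to step +3 is 4 steps up, so multiply by r⁴.
11.200 × 1.250⁴ = 11.200 × 2.44141 ≈ 27.344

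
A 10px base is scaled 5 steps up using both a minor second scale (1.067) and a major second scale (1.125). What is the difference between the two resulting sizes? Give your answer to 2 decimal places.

4.19px

Minor second: 10.0 × 1.067⁵ = 13.8300px
Major second: 10.0 × 1.125⁵ = 18.0203px
Difference: 18.0203 − 13.8300 = 4.1903px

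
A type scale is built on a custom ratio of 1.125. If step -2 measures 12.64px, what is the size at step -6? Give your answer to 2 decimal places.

12.64 ÷ 1.125⁴ = 12.64 ÷ 1.60181 ≈ 7.891

7.89px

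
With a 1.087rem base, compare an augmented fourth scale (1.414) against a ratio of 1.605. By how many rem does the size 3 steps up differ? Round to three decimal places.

1.421rem

Augmented fourth: 1.087 × 1.414³ = 3.07311rem
At 1.605: 1.087 × 1.605³ = 4.49422rem
Difference: 4.49422 − 3.07311 = 1.42111rem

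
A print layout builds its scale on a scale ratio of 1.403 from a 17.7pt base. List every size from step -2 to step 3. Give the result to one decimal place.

Step -2: 17.7 ÷ 1.403² = 9.0
Step -1: 17.7 ÷ 1.403 = 12.6
Step 0: 17.7pt
Step 1: 17.7 × 1.403 = 24.8
Step 2: 17.7 × 1.403² = 34.8
Step 3: 17.7 × 1.403³ = 48.9

9.0pt, 12.6pt, 17.7pt, 24.8pt, 34.8pt, 48.9pt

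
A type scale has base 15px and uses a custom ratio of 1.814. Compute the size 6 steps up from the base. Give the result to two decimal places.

534.46px

A modular type scale is a geometric sequence: sizeₙ = base × rⁿ.
15.0 × 1.814⁶ = 15.0 × 35.63065 ≈ 534.46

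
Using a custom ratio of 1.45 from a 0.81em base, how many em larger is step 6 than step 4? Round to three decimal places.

Step 4: 0.81 × 1.45⁴ = 3.58061em
Step 6: 0.81 × 1.45⁶ = 7.52823em
Difference: 7.52823 − 3.58061 = 3.94762em

3.948em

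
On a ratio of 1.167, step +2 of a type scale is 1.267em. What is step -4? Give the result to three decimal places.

Moving from step +2 to step -4 is 6 steps down, so divide by r⁶.
1.267 ÷ 1.167⁶ = 1.267 ÷ 2.52595 ≈ 0.502

0.502em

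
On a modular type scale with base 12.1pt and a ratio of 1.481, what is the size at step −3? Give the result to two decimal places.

3.72pt

Each step on a modular scale multiplies by the ratio, so the size n steps from the base is base × ratioⁿ.
12.1 ÷ 1.481³ = 12.1 ÷ 3.24837 ≈ 3.72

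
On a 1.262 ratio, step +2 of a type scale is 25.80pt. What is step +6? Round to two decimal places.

65.44pt

25.80 × 1.262⁴ = 25.80 × 2.53651 ≈ 65.442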